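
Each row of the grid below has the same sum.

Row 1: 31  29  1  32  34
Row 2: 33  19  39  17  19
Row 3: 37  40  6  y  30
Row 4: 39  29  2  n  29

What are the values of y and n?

y = 14, n = 28

The complete rows each total 127.
Row 3 is missing 127 − 113 = 14 (since 37 + 40 + 6 + 30 = 113).
Row 4 is missing 127 − 99 = 28 (since 39 + 29 + 2 + 29 = 99).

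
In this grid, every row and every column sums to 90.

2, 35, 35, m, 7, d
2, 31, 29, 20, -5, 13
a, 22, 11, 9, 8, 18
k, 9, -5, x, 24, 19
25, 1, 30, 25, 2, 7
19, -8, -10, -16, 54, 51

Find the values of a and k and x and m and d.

The known cells in row 3 total 68, leaving 90 − 68 = 22 for the blank.
The known cells in column 1 total 70, leaving 90 − 70 = 20 for the blank.
The known cells in row 4 total 67, leaving 90 − 67 = 23 for the blank.
The known cells in column 4 total 61, leaving 90 − 61 = 29 for the blank.
The known cells in row 1 total 108, leaving 90 − 108 = -18 for the blank.

a = 22, k = 20, x = 23, m = 29, d = -18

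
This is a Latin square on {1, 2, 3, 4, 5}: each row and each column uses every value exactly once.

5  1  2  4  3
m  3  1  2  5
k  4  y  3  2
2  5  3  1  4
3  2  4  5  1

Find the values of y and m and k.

For row 2, column 1: row 2 already has {1, 2, 3, 5}; that leaves 4.
For row 3, column 1: column 1 already has {2, 3, 4, 5}; that leaves 1.
For row 3, column 3: row 3 already has {1, 2, 3, 4}; that leaves 5.

y = 5, m = 4, k = 1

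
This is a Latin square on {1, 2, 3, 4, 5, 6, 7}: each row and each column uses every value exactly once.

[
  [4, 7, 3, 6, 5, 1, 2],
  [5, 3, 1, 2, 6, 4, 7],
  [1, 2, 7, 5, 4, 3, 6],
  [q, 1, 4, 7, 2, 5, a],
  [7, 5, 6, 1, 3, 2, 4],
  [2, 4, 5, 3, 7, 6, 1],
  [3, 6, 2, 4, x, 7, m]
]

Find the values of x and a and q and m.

x = 1, a = 3, q = 6, m = 5

For row 7, column 5: column 5 already has {2, 3, 4, 5, 6, 7}; that leaves 1.
At (row 7, col 7): row 7 already has {1, 2, 3, 4, 6, 7}, so the value is 5.
Cell (4,7): column 7 already has {1, 2, 4, 5, 6, 7} → 3.
For row 4, column 1: row 4 already has {1, 2, 3, 4, 5, 7}; that leaves 6.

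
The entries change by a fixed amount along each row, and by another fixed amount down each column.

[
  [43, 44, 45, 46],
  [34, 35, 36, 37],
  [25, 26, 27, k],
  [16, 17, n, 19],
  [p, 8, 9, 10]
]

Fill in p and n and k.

Along each row the entries change by 1 per step; down each column they change by -9.
Row 5: from 8 at column 2, stepping by 1 to column 1 gives 7.
Row 4: from 16 at column 1, stepping by 1 to column 3 gives 18.
Row 3: from 25 at column 1, stepping by 1 to column 4 gives 28.

p = 7, n = 18, k = 28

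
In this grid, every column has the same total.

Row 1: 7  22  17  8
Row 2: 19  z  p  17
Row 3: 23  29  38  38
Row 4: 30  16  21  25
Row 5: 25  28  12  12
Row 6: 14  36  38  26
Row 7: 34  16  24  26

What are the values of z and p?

z = 5, p = 2

Column 1 sums to 152 and so does column 4; that's the common total.
In column 2 the known cells total 147, leaving 152 − 147 = 5.
In column 3 the known cells total 150, leaving 152 − 150 = 2.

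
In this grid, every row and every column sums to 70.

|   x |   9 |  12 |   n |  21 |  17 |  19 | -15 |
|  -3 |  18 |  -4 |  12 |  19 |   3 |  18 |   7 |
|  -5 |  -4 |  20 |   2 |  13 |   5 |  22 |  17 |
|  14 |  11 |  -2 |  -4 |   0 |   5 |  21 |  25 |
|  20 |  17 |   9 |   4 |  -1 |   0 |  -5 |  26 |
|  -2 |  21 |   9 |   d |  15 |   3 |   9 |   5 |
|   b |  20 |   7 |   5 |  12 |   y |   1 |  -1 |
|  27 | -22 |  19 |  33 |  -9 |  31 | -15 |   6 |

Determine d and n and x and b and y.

d = 10, n = 8, x = -1, b = 20, y = 6

Column 6 has 17 + 3 + 5 + 5 + 0 + 3 + 31 = 64; the blank must be 70 − 64 = 6.
Row 7 has 20 + 7 + 5 + 12 + 6 + 1 − 1 = 50; the blank must be 70 − 50 = 20.
Column 1 has -3 − 5 + 14 + 20 − 2 + 20 + 27 = 71; the blank must be 70 − 71 = -1.
Row 1 has -1 + 9 + 12 + 21 + 17 + 19 − 15 = 62; the blank must be 70 − 62 = 8.
Row 6 has -2 + 21 + 9 + 15 + 3 + 9 + 5 = 60; the blank must be 70 − 60 = 10.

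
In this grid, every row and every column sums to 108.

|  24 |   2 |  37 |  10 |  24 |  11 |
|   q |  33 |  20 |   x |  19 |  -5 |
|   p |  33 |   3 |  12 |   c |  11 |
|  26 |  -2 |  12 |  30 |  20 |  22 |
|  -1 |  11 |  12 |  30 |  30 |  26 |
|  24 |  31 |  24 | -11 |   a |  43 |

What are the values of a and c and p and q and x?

The known cells in row 6 total 111, leaving 108 − 111 = -3 for the blank.
The known cells in column 5 total 90, leaving 108 − 90 = 18 for the blank.
The known cells in row 3 total 77, leaving 108 − 77 = 31 for the blank.
The known cells in column 1 total 104, leaving 108 − 104 = 4 for the blank.
The known cells in row 2 total 71, leaving 108 − 71 = 37 for the blank.

a = -3, c = 18, p = 31, q = 4, x = 37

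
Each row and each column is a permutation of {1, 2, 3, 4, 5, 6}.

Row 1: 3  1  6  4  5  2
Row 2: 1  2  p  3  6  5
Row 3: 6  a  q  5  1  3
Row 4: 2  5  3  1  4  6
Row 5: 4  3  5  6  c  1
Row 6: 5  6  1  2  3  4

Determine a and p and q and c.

a = 4, p = 4, q = 2, c = 2

For row 5, column 5: row 5 already has {1, 3, 4, 5, 6}; that leaves 2.
At (row 2, col 3): row 2 already has {1, 2, 3, 5, 6}, so the value is 4.
At (row 3, col 2): column 2 already has {1, 2, 3, 5, 6}, so the value is 4.
At (row 3, col 3): row 3 already has {1, 3, 4, 5, 6}, so the value is 2.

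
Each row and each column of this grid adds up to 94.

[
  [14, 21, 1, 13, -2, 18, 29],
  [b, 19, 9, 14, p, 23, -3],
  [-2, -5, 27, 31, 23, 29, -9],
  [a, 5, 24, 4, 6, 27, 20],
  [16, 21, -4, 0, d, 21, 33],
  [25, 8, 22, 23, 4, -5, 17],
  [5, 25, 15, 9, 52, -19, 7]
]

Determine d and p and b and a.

d = 7, p = 4, b = 28, a = 8

Row 5: 16 + 21 − 4 + 0 + 21 + 33 = 87, so its missing entry is 94 − 87 = 7.
Column 5: -2 + 23 + 6 + 7 + 4 + 52 = 90, so its missing entry is 94 − 90 = 4.
Row 2: 19 + 9 + 14 + 4 + 23 − 3 = 66, so its missing entry is 94 − 66 = 28.
Row 4: 5 + 24 + 4 + 6 + 27 + 20 = 86, so its missing entry is 94 − 86 = 8.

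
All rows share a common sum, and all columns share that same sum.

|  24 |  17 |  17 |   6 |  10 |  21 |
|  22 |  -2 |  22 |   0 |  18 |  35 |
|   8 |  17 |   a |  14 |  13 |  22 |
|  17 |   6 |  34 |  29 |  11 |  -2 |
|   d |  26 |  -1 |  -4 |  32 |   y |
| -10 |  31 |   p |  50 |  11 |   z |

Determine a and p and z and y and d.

a = 21, p = 2, z = 11, y = 8, d = 34

Rows 1 and 2 both sum to 95, so that's the common total.
The known cells in column 1 total 61, leaving 95 − 61 = 34 for the blank.
The known cells in row 5 total 87, leaving 95 − 87 = 8 for the blank.
The known cells in column 6 total 84, leaving 95 − 84 = 11 for the blank.
The known cells in row 3 total 74, leaving 95 − 74 = 21 for the blank.
The known cells in row 6 total 93, leaving 95 − 93 = 2 for the blank.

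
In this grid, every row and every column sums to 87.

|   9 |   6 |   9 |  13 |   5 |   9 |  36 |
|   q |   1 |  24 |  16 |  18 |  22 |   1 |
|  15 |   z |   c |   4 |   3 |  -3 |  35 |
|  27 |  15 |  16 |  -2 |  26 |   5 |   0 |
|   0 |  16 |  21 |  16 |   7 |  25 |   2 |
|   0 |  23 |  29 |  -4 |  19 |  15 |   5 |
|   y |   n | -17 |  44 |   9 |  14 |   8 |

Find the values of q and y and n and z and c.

Column 3: 9 + 24 + 16 + 21 + 29 − 17 = 82, so its missing entry is 87 − 82 = 5.
Row 3: 15 + 5 + 4 + 3 − 3 + 35 = 59, so its missing entry is 87 − 59 = 28.
Column 2: 6 + 1 + 28 + 15 + 16 + 23 = 89, so its missing entry is 87 − 89 = -2.
Row 7: -2 − 17 + 44 + 9 + 14 + 8 = 56, so its missing entry is 87 − 56 = 31.
Row 2: 1 + 24 + 16 + 18 + 22 + 1 = 82, so its missing entry is 87 − 82 = 5.

q = 5, y = 31, n = -2, z = 28, c = 5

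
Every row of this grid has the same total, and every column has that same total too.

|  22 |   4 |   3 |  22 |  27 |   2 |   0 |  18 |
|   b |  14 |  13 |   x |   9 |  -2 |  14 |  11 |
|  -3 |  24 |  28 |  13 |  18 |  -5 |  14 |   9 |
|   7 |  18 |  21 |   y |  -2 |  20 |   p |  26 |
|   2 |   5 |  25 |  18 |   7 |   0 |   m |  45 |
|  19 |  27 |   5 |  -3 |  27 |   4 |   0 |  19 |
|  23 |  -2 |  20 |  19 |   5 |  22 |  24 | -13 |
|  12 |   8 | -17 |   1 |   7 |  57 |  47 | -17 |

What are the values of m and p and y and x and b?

m = -4, p = 3, y = 5, x = 23, b = 16

Rows 1 and 3 both sum to 98, so that's the common total.
Row 5 has 2 + 5 + 25 + 18 + 7 + 0 + 45 = 102; the blank must be 98 − 102 = -4.
Column 7 has 0 + 14 + 14 − 4 + 0 + 24 + 47 = 95; the blank must be 98 − 95 = 3.
Row 4 has 7 + 18 + 21 − 2 + 20 + 3 + 26 = 93; the blank must be 98 − 93 = 5.
Column 1 has 22 − 3 + 7 + 2 + 19 + 23 + 12 = 82; the blank must be 98 − 82 = 16.
Row 2 has 16 + 14 + 13 + 9 − 2 + 14 + 11 = 75; the blank must be 98 − 75 = 23.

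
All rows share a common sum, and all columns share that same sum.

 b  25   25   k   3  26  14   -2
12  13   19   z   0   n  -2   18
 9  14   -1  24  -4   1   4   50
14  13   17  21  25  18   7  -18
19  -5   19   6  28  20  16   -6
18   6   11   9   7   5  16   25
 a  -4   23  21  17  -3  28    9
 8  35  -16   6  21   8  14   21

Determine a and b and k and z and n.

Rows 3 and 4 both sum to 97, so that's the common total.
The known cells in column 6 total 75, leaving 97 − 75 = 22 for the blank.
The known cells in row 7 total 91, leaving 97 − 91 = 6 for the blank.
The known cells in column 1 total 86, leaving 97 − 86 = 11 for the blank.
The known cells in row 1 total 102, leaving 97 − 102 = -5 for the blank.
The known cells in row 2 total 82, leaving 97 − 82 = 15 for the blank.

a = 6, b = 11, k = -5, z = 15, n = 22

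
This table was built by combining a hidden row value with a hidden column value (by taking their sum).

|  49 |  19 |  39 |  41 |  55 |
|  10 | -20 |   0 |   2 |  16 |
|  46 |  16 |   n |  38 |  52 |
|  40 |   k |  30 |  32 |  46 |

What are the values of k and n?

The difference between any two rows is the same in every column — this is an addition table with the headers hidden.
Row 4 minus row 1 is 40 − 49 = -9, so its entry in column 2 is 19 + (-9) = 10.
Row 3 minus row 1 is 46 − 49 = -3, so its entry in column 3 is 39 + (-3) = 36.

k = 10, n = 36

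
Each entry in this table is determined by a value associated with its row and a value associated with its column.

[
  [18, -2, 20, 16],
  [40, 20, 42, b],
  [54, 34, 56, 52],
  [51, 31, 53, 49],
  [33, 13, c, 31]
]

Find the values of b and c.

The difference between any two rows is the same in every column — this is an addition table with the headers hidden.
Row 2 minus row 1 is 40 − 18 = 22, so its entry in column 4 is 16 + 22 = 38.
Row 5 minus row 1 is 33 − 18 = 15, so its entry in column 3 is 20 + 15 = 35.

b = 38, c = 35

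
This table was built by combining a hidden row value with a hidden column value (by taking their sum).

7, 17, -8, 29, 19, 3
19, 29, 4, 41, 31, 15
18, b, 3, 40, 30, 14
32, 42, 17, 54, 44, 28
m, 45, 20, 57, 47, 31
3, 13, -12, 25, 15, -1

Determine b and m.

The difference between any two rows is the same in every column — this is an addition table with the headers hidden.
Row 3 minus row 1 is 30 − 19 = 11, so its entry in column 2 is 17 + 11 = 28.
Row 5 minus row 1 is 47 − 19 = 28, so its entry in column 1 is 7 + 28 = 35.

b = 28, m = 35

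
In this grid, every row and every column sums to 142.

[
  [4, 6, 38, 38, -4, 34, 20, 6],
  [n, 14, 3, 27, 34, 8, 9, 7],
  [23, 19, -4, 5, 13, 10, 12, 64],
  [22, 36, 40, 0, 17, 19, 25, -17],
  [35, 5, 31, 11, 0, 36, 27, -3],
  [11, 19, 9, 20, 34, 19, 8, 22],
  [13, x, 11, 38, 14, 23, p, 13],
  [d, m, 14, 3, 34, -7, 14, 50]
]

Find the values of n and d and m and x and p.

n = 40, d = -6, m = 40, x = 3, p = 27

Column 7 has 20 + 9 + 12 + 25 + 27 + 8 + 14 = 115; the blank must be 142 − 115 = 27.
Row 7 has 13 + 11 + 38 + 14 + 23 + 27 + 13 = 139; the blank must be 142 − 139 = 3.
Column 2 has 6 + 14 + 19 + 36 + 5 + 19 + 3 = 102; the blank must be 142 − 102 = 40.
Row 8 has 40 + 14 + 3 + 34 − 7 + 14 + 50 = 148; the blank must be 142 − 148 = -6.
Row 2 has 14 + 3 + 27 + 34 + 8 + 9 + 7 = 102; the blank must be 142 − 102 = 40.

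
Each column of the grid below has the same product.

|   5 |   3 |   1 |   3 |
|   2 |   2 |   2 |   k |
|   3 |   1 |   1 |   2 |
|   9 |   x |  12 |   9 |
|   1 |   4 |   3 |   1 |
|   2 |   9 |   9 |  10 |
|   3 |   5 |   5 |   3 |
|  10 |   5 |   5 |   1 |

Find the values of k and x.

Columns 1 and 3 each multiply to 16200, so every column has product 16200.
Column 4: 3×2×9×1×10×3×1 = 1620, so the missing entry is 16200 ÷ 1620 = 10.
Column 2: 3×2×1×4×9×5×5 = 5400, so the missing entry is 16200 ÷ 5400 = 3.

k = 10, x = 3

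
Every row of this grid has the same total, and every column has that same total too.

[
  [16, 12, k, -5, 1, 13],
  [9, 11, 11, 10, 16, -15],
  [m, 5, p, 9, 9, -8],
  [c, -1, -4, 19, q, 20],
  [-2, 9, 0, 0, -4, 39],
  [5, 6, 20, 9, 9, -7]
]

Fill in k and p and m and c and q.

k = 5, p = 10, m = 17, c = -3, q = 11

Rows 2 and 5 both sum to 42, so that's the common total.
The known cells in column 5 total 31, leaving 42 − 31 = 11 for the blank.
The known cells in row 4 total 45, leaving 42 − 45 = -3 for the blank.
The known cells in column 1 total 25, leaving 42 − 25 = 17 for the blank.
The known cells in row 1 total 37, leaving 42 − 37 = 5 for the blank.
The known cells in row 3 total 32, leaving 42 − 32 = 10 for the blank.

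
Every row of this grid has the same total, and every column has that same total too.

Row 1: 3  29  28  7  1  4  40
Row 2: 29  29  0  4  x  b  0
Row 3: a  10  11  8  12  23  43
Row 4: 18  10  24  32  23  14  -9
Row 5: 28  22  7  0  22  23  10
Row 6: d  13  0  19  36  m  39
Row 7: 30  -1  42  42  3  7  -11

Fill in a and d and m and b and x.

Rows 1 and 4 both sum to 112, so that's the common total.
The known cells in row 3 total 107, leaving 112 − 107 = 5 for the blank.
The known cells in column 5 total 97, leaving 112 − 97 = 15 for the blank.
The known cells in row 2 total 77, leaving 112 − 77 = 35 for the blank.
The known cells in column 6 total 106, leaving 112 − 106 = 6 for the blank.
The known cells in row 6 total 113, leaving 112 − 113 = -1 for the blank.

a = 5, d = -1, m = 6, b = 35, x = 15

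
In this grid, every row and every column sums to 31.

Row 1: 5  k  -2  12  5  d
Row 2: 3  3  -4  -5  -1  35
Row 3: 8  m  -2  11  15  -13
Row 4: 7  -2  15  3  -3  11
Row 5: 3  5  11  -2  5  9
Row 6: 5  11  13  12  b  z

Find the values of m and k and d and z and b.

m = 12, k = 2, d = 9, z = -20, b = 10

Row 3 has 8 − 2 + 11 + 15 − 13 = 19; the blank must be 31 − 19 = 12.
Column 2 has 3 + 12 − 2 + 5 + 11 = 29; the blank must be 31 − 29 = 2.
Column 5 has 5 − 1 + 15 − 3 + 5 = 21; the blank must be 31 − 21 = 10.
Row 6 has 5 + 11 + 13 + 12 + 10 = 51; the blank must be 31 − 51 = -20.
Row 1 has 5 + 2 − 2 + 12 + 5 = 22; the blank must be 31 − 22 = 9.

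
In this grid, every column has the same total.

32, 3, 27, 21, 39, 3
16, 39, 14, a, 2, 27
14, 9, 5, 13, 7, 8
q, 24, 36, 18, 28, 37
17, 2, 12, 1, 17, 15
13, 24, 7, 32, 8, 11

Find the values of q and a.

Column 3 sums to 101 and so does column 6; that's the common total.
In column 1 the known cells total 92, leaving 101 − 92 = 9.
In column 4 the known cells total 85, leaving 101 − 85 = 16.

q = 9, a = 16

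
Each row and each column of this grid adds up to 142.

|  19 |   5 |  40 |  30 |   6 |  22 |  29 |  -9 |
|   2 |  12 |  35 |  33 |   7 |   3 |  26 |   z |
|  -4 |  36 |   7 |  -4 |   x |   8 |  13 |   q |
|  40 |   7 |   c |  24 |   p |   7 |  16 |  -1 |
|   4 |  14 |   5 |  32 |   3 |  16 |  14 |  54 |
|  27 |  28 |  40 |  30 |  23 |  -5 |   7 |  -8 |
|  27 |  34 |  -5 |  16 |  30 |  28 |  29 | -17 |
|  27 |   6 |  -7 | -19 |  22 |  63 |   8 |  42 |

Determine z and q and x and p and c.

The known cells in row 2 total 118, leaving 142 − 118 = 24 for the blank.
The known cells in column 8 total 85, leaving 142 − 85 = 57 for the blank.
The known cells in row 3 total 113, leaving 142 − 113 = 29 for the blank.
The known cells in column 5 total 120, leaving 142 − 120 = 22 for the blank.
The known cells in row 4 total 115, leaving 142 − 115 = 27 for the blank.

z = 24, q = 57, x = 29, p = 22, c = 27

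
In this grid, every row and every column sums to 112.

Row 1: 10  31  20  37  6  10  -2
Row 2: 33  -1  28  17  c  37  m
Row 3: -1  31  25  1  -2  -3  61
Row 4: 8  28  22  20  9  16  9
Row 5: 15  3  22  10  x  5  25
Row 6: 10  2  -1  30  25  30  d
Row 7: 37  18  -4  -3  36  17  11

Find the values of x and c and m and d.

x = 32, c = 6, m = -8, d = 16

Row 5 has 15 + 3 + 22 + 10 + 5 + 25 = 80; the blank must be 112 − 80 = 32.
Row 6 has 10 + 2 − 1 + 30 + 25 + 30 = 96; the blank must be 112 − 96 = 16.
Column 7 has -2 + 61 + 9 + 25 + 16 + 11 = 120; the blank must be 112 − 120 = -8.
Row 2 has 33 − 1 + 28 + 17 + 37 − 8 = 106; the blank must be 112 − 106 = 6.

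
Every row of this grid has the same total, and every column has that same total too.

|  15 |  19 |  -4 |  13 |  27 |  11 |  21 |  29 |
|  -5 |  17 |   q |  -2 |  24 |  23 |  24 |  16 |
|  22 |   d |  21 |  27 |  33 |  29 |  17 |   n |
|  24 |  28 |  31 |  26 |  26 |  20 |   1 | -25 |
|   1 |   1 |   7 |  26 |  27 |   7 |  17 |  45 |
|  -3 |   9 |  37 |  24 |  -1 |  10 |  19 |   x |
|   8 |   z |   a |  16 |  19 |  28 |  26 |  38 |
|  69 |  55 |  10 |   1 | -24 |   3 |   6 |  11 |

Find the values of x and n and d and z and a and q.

Rows 1 and 4 both sum to 131, so that's the common total.
Row 2 has -5 + 17 − 2 + 24 + 23 + 24 + 16 = 97; the blank must be 131 − 97 = 34.
Column 3 has -4 + 34 + 21 + 31 + 7 + 37 + 10 = 136; the blank must be 131 − 136 = -5.
Row 7 has 8 − 5 + 16 + 19 + 28 + 26 + 38 = 130; the blank must be 131 − 130 = 1.
Column 2 has 19 + 17 + 28 + 1 + 9 + 1 + 55 = 130; the blank must be 131 − 130 = 1.
Row 3 has 22 + 1 + 21 + 27 + 33 + 29 + 17 = 150; the blank must be 131 − 150 = -19.
Row 6 has -3 + 9 + 37 + 24 − 1 + 10 + 19 = 95; the blank must be 131 − 95 = 36.

x = 36, n = -19, d = 1, z = 1, a = -5, q = 34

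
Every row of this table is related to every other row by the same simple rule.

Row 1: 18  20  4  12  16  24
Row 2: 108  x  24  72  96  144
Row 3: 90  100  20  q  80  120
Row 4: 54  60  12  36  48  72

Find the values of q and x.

q = 60, x = 120

Each row is a constant multiple of every other row — this is a multiplication table with the headers hidden.
Row 3 is 20/4 = 5/1 times row 1, so its entry in column 4 is 12 × 5/1 = 60.
Row 2 is 24/4 = 6/1 times row 1, so its entry in column 2 is 20 × 6/1 = 120.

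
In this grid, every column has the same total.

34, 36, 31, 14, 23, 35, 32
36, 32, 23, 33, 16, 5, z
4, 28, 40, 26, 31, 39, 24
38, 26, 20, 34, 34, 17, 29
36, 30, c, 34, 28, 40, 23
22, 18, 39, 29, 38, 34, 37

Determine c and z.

Columns 4 and 6 both add up to 170, so every column sums to 170.
Column 3: 31 + 23 + 40 + 20 + 39 = 153, so the missing entry is 170 − 153 = 17.
Column 7: 32 + 24 + 29 + 23 + 37 = 145, so the missing entry is 170 − 145 = 25.

c = 17, z = 25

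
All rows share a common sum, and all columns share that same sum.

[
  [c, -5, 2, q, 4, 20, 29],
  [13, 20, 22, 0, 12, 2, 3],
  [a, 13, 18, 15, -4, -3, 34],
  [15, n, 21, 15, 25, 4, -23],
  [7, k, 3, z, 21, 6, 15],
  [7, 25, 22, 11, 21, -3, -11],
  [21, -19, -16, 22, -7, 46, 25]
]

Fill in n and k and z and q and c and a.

Rows 2 and 6 both sum to 72, so that's the common total.
Row 4 has 15 + 21 + 15 + 25 + 4 − 23 = 57; the blank must be 72 − 57 = 15.
Row 3 has 13 + 18 + 15 − 4 − 3 + 34 = 73; the blank must be 72 − 73 = -1.
Column 1 has 13 − 1 + 15 + 7 + 7 + 21 = 62; the blank must be 72 − 62 = 10.
Row 1 has 10 − 5 + 2 + 4 + 20 + 29 = 60; the blank must be 72 − 60 = 12.
Column 4 has 12 + 0 + 15 + 15 + 11 + 22 = 75; the blank must be 72 − 75 = -3.
Row 5 has 7 + 3 − 3 + 21 + 6 + 15 = 49; the blank must be 72 − 49 = 23.

n = 15, k = 23, z = -3, q = 12, c = 10, a = -1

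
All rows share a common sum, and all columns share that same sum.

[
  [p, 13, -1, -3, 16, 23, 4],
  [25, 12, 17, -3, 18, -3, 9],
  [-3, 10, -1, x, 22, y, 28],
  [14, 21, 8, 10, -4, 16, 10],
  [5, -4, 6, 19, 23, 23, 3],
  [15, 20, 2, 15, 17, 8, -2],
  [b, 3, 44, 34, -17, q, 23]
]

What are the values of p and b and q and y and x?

p = 23, b = -4, q = -8, y = 16, x = 3

Rows 2 and 4 both sum to 75, so that's the common total.
The known cells in row 1 total 52, leaving 75 − 52 = 23 for the blank.
The known cells in column 4 total 72, leaving 75 − 72 = 3 for the blank.
The known cells in column 1 total 79, leaving 75 − 79 = -4 for the blank.
The known cells in row 7 total 83, leaving 75 − 83 = -8 for the blank.
The known cells in row 3 total 59, leaving 75 − 59 = 16 for the blank.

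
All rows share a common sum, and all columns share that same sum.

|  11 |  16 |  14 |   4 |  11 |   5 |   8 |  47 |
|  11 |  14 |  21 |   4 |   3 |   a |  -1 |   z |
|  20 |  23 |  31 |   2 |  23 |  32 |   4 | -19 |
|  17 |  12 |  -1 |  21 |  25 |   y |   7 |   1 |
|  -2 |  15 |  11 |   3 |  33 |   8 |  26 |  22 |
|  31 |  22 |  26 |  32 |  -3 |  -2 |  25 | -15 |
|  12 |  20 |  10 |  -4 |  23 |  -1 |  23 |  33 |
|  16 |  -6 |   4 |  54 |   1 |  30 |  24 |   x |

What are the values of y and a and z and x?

Rows 1 and 3 both sum to 116, so that's the common total.
Row 8: 16 − 6 + 4 + 54 + 1 + 30 + 24 = 123, so its missing entry is 116 − 123 = -7.
Column 8: 47 − 19 + 1 + 22 − 15 + 33 − 7 = 62, so its missing entry is 116 − 62 = 54.
Row 4: 17 + 12 − 1 + 21 + 25 + 7 + 1 = 82, so its missing entry is 116 − 82 = 34.
Row 2: 11 + 14 + 21 + 4 + 3 − 1 + 54 = 106, so its missing entry is 116 − 106 = 10.

y = 34, a = 10, z = 54, x = -7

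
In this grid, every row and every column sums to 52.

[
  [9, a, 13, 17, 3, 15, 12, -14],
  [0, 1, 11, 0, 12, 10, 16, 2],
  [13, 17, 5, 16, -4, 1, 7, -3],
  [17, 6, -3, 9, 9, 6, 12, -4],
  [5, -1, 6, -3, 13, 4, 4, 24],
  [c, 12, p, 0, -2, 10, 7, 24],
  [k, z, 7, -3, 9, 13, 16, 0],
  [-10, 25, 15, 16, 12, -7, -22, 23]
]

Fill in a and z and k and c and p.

Row 1 has 9 + 13 + 17 + 3 + 15 + 12 − 14 = 55; the blank must be 52 − 55 = -3.
Column 2 has -3 + 1 + 17 + 6 − 1 + 12 + 25 = 57; the blank must be 52 − 57 = -5.
Row 7 has -5 + 7 − 3 + 9 + 13 + 16 + 0 = 37; the blank must be 52 − 37 = 15.
Column 1 has 9 + 0 + 13 + 17 + 5 + 15 − 10 = 49; the blank must be 52 − 49 = 3.
Row 6 has 3 + 12 + 0 − 2 + 10 + 7 + 24 = 54; the blank must be 52 − 54 = -2.

a = -3, z = -5, k = 15, c = 3, p = -2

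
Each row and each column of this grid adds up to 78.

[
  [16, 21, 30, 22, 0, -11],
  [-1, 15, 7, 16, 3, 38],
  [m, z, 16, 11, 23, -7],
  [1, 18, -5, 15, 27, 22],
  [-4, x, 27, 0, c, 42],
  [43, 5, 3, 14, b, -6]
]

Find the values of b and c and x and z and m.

The known cells in row 6 total 59, leaving 78 − 59 = 19 for the blank.
The known cells in column 5 total 72, leaving 78 − 72 = 6 for the blank.
The known cells in column 1 total 55, leaving 78 − 55 = 23 for the blank.
The known cells in row 3 total 66, leaving 78 − 66 = 12 for the blank.
The known cells in row 5 total 71, leaving 78 − 71 = 7 for the blank.

b = 19, c = 6, x = 7, z = 12, m = 23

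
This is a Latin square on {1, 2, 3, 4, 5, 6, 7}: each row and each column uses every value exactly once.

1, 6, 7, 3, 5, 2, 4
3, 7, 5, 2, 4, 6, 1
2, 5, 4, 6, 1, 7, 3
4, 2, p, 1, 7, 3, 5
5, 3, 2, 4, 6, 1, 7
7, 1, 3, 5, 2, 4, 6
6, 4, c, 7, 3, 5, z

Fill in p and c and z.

Cell (7,7): column 7 already has {1, 3, 4, 5, 6, 7} → 2.
Cell (7,3): row 7 already has {2, 3, 4, 5, 6, 7} → 1.
At (row 4, col 3): row 4 already has {1, 2, 3, 4, 5, 7}, so the value is 6.

p = 6, c = 1, z = 2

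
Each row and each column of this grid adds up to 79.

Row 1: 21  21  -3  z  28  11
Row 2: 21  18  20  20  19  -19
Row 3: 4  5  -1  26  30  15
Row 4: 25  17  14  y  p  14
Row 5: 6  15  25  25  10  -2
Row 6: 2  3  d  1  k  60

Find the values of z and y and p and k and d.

z = 1, y = 6, p = 3, k = -11, d = 24

Row 1: 21 + 21 − 3 + 28 + 11 = 78, so its missing entry is 79 − 78 = 1.
Column 4: 1 + 20 + 26 + 25 + 1 = 73, so its missing entry is 79 − 73 = 6.
Row 4: 25 + 17 + 14 + 6 + 14 = 76, so its missing entry is 79 − 76 = 3.
Column 5: 28 + 19 + 30 + 3 + 10 = 90, so its missing entry is 79 − 90 = -11.
Row 6: 2 + 3 + 1 − 11 + 60 = 55, so its missing entry is 79 − 55 = 24.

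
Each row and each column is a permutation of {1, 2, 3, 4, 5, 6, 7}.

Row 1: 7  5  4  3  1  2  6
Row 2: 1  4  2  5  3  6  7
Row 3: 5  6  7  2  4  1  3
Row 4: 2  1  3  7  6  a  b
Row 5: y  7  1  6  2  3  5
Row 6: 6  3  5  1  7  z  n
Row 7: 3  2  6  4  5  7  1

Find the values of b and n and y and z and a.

At (row 5, col 1): row 5 already has {1, 2, 3, 5, 6, 7}, so the value is 4.
For row 6, column 6: row 6 is missing {2, 4} and column 6 is missing {4, 5}; that leaves 4.
Cell (6,7): row 6 already has {1, 3, 4, 5, 6, 7} → 2.
Cell (4,7): column 7 already has {1, 2, 3, 5, 6, 7} → 4.
Cell (4,6): row 4 already has {1, 2, 3, 4, 6, 7} → 5.

b = 4, n = 2, y = 4, z = 4, a = 5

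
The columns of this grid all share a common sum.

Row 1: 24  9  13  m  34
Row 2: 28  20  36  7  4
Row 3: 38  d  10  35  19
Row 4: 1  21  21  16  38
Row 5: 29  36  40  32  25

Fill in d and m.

The complete columns each total 120.
Column 2 is missing 120 − 86 = 34 (since 9 + 20 + 21 + 36 = 86).
Column 4 is missing 120 − 90 = 30 (since 7 + 35 + 16 + 32 = 90).

d = 34, m = 30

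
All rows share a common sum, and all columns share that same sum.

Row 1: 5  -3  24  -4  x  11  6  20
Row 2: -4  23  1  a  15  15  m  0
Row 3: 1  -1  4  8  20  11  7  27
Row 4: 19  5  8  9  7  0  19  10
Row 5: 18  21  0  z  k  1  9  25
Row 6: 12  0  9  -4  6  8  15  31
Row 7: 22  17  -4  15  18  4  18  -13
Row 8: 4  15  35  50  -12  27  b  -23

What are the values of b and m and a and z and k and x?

Rows 3 and 4 both sum to 77, so that's the common total.
Row 1 has 5 − 3 + 24 − 4 + 11 + 6 + 20 = 59; the blank must be 77 − 59 = 18.
Column 5 has 18 + 15 + 20 + 7 + 6 + 18 − 12 = 72; the blank must be 77 − 72 = 5.
Row 5 has 18 + 21 + 0 + 5 + 1 + 9 + 25 = 79; the blank must be 77 − 79 = -2.
Row 8 has 4 + 15 + 35 + 50 − 12 + 27 − 23 = 96; the blank must be 77 − 96 = -19.
Column 7 has 6 + 7 + 19 + 9 + 15 + 18 − 19 = 55; the blank must be 77 − 55 = 22.
Row 2 has -4 + 23 + 1 + 15 + 15 + 22 + 0 = 72; the blank must be 77 − 72 = 5.

b = -19, m = 22, a = 5, z = -2, k = 5, x = 18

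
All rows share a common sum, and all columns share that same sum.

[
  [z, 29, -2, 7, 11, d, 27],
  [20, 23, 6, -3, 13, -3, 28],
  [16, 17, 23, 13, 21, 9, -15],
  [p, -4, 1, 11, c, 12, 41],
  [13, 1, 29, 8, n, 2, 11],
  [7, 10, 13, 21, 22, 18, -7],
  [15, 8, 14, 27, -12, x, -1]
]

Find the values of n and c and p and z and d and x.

n = 20, c = 9, p = 14, z = -1, d = 13, x = 33

Rows 2 and 3 both sum to 84, so that's the common total.
Row 5 has 13 + 1 + 29 + 8 + 2 + 11 = 64; the blank must be 84 − 64 = 20.
Column 5 has 11 + 13 + 21 + 20 + 22 − 12 = 75; the blank must be 84 − 75 = 9.
Row 7 has 15 + 8 + 14 + 27 − 12 − 1 = 51; the blank must be 84 − 51 = 33.
Row 4 has -4 + 1 + 11 + 9 + 12 + 41 = 70; the blank must be 84 − 70 = 14.
Column 1 has 20 + 16 + 14 + 13 + 7 + 15 = 85; the blank must be 84 − 85 = -1.
Row 1 has -1 + 29 − 2 + 7 + 11 + 27 = 71; the blank must be 84 − 71 = 13.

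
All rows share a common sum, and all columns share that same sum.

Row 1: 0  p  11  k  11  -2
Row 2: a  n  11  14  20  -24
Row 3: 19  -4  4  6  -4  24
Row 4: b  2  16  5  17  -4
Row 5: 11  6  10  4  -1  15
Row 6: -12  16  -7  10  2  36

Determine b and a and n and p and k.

b = 9, a = 18, n = 6, p = 19, k = 6

Rows 3 and 5 both sum to 45, so that's the common total.
Column 4: 14 + 6 + 5 + 4 + 10 = 39, so its missing entry is 45 − 39 = 6.
Row 1: 0 + 11 + 6 + 11 − 2 = 26, so its missing entry is 45 − 26 = 19.
Column 2: 19 − 4 + 2 + 6 + 16 = 39, so its missing entry is 45 − 39 = 6.
Row 4: 2 + 16 + 5 + 17 − 4 = 36, so its missing entry is 45 − 36 = 9.
Row 2: 6 + 11 + 14 + 20 − 24 = 27, so its missing entry is 45 − 27 = 18.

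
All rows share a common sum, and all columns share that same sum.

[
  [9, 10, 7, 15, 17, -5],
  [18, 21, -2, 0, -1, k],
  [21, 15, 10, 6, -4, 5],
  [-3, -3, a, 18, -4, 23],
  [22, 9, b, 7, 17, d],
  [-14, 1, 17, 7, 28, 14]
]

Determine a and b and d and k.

Rows 1 and 3 both sum to 53, so that's the common total.
Row 4 has -3 − 3 + 18 − 4 + 23 = 31; the blank must be 53 − 31 = 22.
Column 3 has 7 − 2 + 10 + 22 + 17 = 54; the blank must be 53 − 54 = -1.
Row 5 has 22 + 9 − 1 + 7 + 17 = 54; the blank must be 53 − 54 = -1.
Row 2 has 18 + 21 − 2 + 0 − 1 = 36; the blank must be 53 − 36 = 17.

a = 22, b = -1, d = -1, k = 17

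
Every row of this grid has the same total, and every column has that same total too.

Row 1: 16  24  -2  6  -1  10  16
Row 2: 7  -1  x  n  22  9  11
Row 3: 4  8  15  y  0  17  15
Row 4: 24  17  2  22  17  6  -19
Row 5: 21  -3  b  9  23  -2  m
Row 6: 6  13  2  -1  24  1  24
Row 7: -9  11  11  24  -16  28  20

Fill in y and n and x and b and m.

Rows 1 and 4 both sum to 69, so that's the common total.
Column 7: 16 + 11 + 15 − 19 + 24 + 20 = 67, so its missing entry is 69 − 67 = 2.
Row 5: 21 − 3 + 9 + 23 − 2 + 2 = 50, so its missing entry is 69 − 50 = 19.
Column 3: -2 + 15 + 2 + 19 + 2 + 11 = 47, so its missing entry is 69 − 47 = 22.
Row 3: 4 + 8 + 15 + 0 + 17 + 15 = 59, so its missing entry is 69 − 59 = 10.
Row 2: 7 − 1 + 22 + 22 + 9 + 11 = 70, so its missing entry is 69 − 70 = -1.

y = 10, n = -1, x = 22, b = 19, m = 2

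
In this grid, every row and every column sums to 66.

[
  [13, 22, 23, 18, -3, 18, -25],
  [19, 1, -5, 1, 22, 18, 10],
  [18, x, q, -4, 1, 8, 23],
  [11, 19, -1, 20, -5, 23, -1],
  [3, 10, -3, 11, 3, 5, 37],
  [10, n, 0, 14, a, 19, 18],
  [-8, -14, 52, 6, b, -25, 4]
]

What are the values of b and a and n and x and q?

b = 51, a = -3, n = 8, x = 20, q = 0

Row 7 has -8 − 14 + 52 + 6 − 25 + 4 = 15; the blank must be 66 − 15 = 51.
Column 5 has -3 + 22 + 1 − 5 + 3 + 51 = 69; the blank must be 66 − 69 = -3.
Row 6 has 10 + 0 + 14 − 3 + 19 + 18 = 58; the blank must be 66 − 58 = 8.
Column 2 has 22 + 1 + 19 + 10 + 8 − 14 = 46; the blank must be 66 − 46 = 20.
Row 3 has 18 + 20 − 4 + 1 + 8 + 23 = 66; the blank must be 66 − 66 = 0.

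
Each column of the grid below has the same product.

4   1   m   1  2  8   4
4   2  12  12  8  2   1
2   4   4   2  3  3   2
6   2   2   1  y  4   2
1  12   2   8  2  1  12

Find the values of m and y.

m = 1, y = 2

Columns 1 and 7 each multiply to 192, so every column has product 192.
Column 3: 12×4×2×2 = 192, so the missing entry is 192 ÷ 192 = 1.
Column 5: 2×8×3×2 = 96, so the missing entry is 192 ÷ 96 = 2.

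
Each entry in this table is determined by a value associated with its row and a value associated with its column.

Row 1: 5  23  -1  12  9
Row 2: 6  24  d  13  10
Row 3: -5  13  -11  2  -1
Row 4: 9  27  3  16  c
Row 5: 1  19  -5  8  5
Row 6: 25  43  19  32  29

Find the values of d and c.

d = 0, c = 13

The difference between any two rows is the same in every column — this is an addition table with the headers hidden.
Row 2 minus row 1 is 24 − 23 = 1, so its entry in column 3 is -1 + 1 = 0.
Row 4 minus row 1 is 27 − 23 = 4, so its entry in column 5 is 9 + 4 = 13.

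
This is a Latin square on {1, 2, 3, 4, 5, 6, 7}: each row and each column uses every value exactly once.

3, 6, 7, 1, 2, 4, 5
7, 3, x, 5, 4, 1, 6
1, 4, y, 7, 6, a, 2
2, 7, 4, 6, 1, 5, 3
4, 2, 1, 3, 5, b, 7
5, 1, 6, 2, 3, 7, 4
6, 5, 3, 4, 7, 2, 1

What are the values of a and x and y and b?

a = 3, x = 2, y = 5, b = 6

For row 5, column 6: row 5 already has {1, 2, 3, 4, 5, 7}; that leaves 6.
At (row 2, col 3): row 2 already has {1, 3, 4, 5, 6, 7}, so the value is 2.
For row 3, column 6: column 6 already has {1, 2, 4, 5, 6, 7}; that leaves 3.
At (row 3, col 3): row 3 already has {1, 2, 3, 4, 6, 7}, so the value is 5.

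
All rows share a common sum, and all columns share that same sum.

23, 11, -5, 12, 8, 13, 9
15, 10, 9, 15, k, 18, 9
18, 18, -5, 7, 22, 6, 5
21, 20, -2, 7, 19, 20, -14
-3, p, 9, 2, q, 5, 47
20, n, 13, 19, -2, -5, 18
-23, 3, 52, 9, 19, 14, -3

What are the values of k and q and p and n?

k = -5, q = 10, p = 1, n = 8

Rows 1 and 3 both sum to 71, so that's the common total.
Row 6: 20 + 13 + 19 − 2 − 5 + 18 = 63, so its missing entry is 71 − 63 = 8.
Column 2: 11 + 10 + 18 + 20 + 8 + 3 = 70, so its missing entry is 71 − 70 = 1.
Row 5: -3 + 1 + 9 + 2 + 5 + 47 = 61, so its missing entry is 71 − 61 = 10.
Row 2: 15 + 10 + 9 + 15 + 18 + 9 = 76, so its missing entry is 71 − 76 = -5.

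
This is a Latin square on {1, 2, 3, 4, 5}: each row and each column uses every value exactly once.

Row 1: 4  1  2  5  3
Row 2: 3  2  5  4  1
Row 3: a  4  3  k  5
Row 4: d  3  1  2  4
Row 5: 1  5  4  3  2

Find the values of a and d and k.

Cell (3,4): column 4 already has {2, 3, 4, 5} → 1.
Cell (3,1): row 3 already has {1, 3, 4, 5} → 2.
At (row 4, col 1): row 4 already has {1, 2, 3, 4}, so the value is 5.

a = 2, d = 5, k = 1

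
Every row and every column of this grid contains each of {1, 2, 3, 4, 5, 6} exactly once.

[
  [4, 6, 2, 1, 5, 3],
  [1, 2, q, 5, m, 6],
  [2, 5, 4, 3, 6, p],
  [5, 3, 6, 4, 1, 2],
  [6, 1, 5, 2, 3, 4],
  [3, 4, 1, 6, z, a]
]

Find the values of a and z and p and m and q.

a = 5, z = 2, p = 1, m = 4, q = 3

Cell (2,3): column 3 already has {1, 2, 4, 5, 6} → 3.
At (row 2, col 5): row 2 already has {1, 2, 3, 5, 6}, so the value is 4.
For row 6, column 5: column 5 already has {1, 3, 4, 5, 6}; that leaves 2.
At (row 6, col 6): row 6 already has {1, 2, 3, 4, 6}, so the value is 5.
For row 3, column 6: row 3 already has {2, 3, 4, 5, 6}; that leaves 1.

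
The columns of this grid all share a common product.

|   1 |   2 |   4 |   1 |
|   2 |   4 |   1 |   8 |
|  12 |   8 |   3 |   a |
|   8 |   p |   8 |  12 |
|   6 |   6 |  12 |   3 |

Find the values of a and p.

Columns 1 and 3 each multiply to 1152, so every column has product 1152.
Column 4: 1×8×12×3 = 288, so the missing entry is 1152 ÷ 288 = 4.
Column 2: 2×4×8×6 = 384, so the missing entry is 1152 ÷ 384 = 3.

a = 4, p = 3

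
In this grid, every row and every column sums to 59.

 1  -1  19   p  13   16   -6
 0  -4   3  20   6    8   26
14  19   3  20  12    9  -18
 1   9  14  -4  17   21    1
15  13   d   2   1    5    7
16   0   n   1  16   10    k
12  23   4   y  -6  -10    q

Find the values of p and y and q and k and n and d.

p = 17, y = 3, q = 33, k = 16, n = 0, d = 16

Row 1 has 1 − 1 + 19 + 13 + 16 − 6 = 42; the blank must be 59 − 42 = 17.
Row 5 has 15 + 13 + 2 + 1 + 5 + 7 = 43; the blank must be 59 − 43 = 16.
Column 4 has 17 + 20 + 20 − 4 + 2 + 1 = 56; the blank must be 59 − 56 = 3.
Row 7 has 12 + 23 + 4 + 3 − 6 − 10 = 26; the blank must be 59 − 26 = 33.
Column 7 has -6 + 26 − 18 + 1 + 7 + 33 = 43; the blank must be 59 − 43 = 16.
Row 6 has 16 + 0 + 1 + 16 + 10 + 16 = 59; the blank must be 59 − 59 = 0.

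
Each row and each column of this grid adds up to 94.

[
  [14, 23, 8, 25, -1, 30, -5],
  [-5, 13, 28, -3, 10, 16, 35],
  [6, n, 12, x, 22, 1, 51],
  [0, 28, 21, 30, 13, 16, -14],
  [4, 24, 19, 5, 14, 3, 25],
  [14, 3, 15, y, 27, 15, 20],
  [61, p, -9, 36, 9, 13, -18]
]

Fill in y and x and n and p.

The known cells in row 6 total 94, leaving 94 − 94 = 0 for the blank.
The known cells in row 7 total 92, leaving 94 − 92 = 2 for the blank.
The known cells in column 4 total 93, leaving 94 − 93 = 1 for the blank.
The known cells in row 3 total 93, leaving 94 − 93 = 1 for the blank.

y = 0, x = 1, n = 1, p = 2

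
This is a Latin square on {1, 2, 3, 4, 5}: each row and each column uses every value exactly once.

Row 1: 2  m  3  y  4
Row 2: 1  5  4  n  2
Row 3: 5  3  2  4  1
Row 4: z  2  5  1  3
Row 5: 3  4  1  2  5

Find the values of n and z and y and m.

For row 1, column 2: column 2 already has {2, 3, 4, 5}; that leaves 1.
At (row 1, col 4): row 1 already has {1, 2, 3, 4}, so the value is 5.
For row 2, column 4: row 2 already has {1, 2, 4, 5}; that leaves 3.
Cell (4,1): row 4 already has {1, 2, 3, 5} → 4.

n = 3, z = 4, y = 5, m = 1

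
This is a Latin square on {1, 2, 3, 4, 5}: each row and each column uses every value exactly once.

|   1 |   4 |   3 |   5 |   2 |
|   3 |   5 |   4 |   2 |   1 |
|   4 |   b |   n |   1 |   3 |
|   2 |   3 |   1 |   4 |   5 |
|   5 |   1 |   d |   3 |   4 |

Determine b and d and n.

b = 2, d = 2, n = 5

Cell (3,2): column 2 already has {1, 3, 4, 5} → 2.
Cell (5,3): row 5 already has {1, 3, 4, 5} → 2.
Cell (3,3): row 3 already has {1, 2, 3, 4} → 5.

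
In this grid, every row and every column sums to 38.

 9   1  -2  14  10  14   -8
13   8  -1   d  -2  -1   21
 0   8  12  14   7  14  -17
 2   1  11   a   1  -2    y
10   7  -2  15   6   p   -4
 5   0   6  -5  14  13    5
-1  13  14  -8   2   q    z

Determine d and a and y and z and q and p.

d = 0, a = 8, y = 17, z = 24, q = -6, p = 6

The known cells in row 5 total 32, leaving 38 − 32 = 6 for the blank.
The known cells in column 6 total 44, leaving 38 − 44 = -6 for the blank.
The known cells in row 7 total 14, leaving 38 − 14 = 24 for the blank.
The known cells in column 7 total 21, leaving 38 − 21 = 17 for the blank.
The known cells in row 4 total 30, leaving 38 − 30 = 8 for the blank.
The known cells in row 2 total 38, leaving 38 − 38 = 0 for the blank.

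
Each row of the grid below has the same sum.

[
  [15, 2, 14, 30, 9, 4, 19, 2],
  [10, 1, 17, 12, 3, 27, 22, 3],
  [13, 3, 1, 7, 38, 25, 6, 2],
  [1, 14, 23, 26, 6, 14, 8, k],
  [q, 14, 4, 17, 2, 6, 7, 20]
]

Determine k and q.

Row 1 sums to 95 and so does row 3; that's the common total.
In row 4 the known cells total 92, leaving 95 − 92 = 3.
In row 5 the known cells total 70, leaving 95 − 70 = 25.

k = 3, q = 25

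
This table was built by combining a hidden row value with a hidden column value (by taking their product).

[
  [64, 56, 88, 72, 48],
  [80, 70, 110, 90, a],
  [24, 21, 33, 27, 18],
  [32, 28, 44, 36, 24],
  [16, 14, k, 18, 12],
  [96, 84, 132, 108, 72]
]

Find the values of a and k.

Each row is a constant multiple of every other row — this is a multiplication table with the headers hidden.
Row 2 is 80/64 = 5/4 times row 1, so its entry in column 5 is 48 × 5/4 = 60.
Row 5 is 16/64 = 1/4 times row 1, so its entry in column 3 is 88 × 1/4 = 22.

a = 60, k = 22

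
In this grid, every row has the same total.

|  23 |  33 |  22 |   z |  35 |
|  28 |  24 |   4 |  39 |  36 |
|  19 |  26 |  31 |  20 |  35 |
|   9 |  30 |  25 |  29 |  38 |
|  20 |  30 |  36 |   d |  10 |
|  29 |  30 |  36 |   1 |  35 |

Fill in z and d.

z = 18, d = 35

Rows 2 and 6 both add up to 131, so every row sums to 131.
Row 1: 23 + 33 + 22 + 35 = 113, so the missing entry is 131 − 113 = 18.
Row 5: 20 + 30 + 36 + 10 = 96, so the missing entry is 131 − 96 = 35.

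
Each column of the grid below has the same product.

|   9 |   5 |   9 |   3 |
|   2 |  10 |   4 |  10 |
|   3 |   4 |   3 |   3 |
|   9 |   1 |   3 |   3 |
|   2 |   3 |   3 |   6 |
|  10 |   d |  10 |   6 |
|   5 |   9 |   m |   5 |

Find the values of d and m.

d = 9, m = 5

Columns 1 and 4 each multiply to 48600, so every column has product 48600.
Column 2: 5×10×4×1×3×9 = 5400, so the missing entry is 48600 ÷ 5400 = 9.
Column 3: 9×4×3×3×3×10 = 9720, so the missing entry is 48600 ÷ 9720 = 5.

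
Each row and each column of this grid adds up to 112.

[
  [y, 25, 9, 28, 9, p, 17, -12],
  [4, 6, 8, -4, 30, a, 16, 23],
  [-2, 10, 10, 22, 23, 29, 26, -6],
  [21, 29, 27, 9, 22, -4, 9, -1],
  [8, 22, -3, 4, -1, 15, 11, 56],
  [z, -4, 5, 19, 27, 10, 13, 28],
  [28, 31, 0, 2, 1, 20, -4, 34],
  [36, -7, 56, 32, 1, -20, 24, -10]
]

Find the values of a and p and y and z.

The known cells in row 6 total 98, leaving 112 − 98 = 14 for the blank.
The known cells in column 1 total 109, leaving 112 − 109 = 3 for the blank.
The known cells in row 1 total 79, leaving 112 − 79 = 33 for the blank.
The known cells in row 2 total 83, leaving 112 − 83 = 29 for the blank.

a = 29, p = 33, y = 3, z = 14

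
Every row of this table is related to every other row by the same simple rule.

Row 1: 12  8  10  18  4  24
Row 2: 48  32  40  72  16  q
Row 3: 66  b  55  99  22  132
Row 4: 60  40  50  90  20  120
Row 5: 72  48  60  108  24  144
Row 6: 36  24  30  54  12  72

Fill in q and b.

q = 96, b = 44

Each row is a constant multiple of every other row — this is a multiplication table with the headers hidden.
Row 2 is 40/10 = 4/1 times row 1, so its entry in column 6 is 24 × 4/1 = 96.
Row 3 is 55/10 = 11/2 times row 1, so its entry in column 2 is 8 × 11/2 = 44.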